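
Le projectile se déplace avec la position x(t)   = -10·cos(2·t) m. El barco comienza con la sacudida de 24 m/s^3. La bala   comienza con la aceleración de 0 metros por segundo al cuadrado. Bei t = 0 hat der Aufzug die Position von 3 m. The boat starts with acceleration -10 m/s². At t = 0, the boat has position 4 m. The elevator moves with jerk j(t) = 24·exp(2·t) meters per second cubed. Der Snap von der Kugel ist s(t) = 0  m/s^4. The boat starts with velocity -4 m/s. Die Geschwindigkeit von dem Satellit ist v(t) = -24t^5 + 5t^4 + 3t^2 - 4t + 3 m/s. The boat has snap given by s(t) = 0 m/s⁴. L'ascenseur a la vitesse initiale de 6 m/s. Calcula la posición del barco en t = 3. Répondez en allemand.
Um dies zu lösen, müssen wir 4 Stammfunktionen unserer Gleichung für den Snap s(t) = 0 finden. Mit ∫s(t)dt und Anwendung von j(0) = 24, finden wir j(t) = 24. Durch Integration von dem Ruck und Verwendung der Anfangsbedingung a(0) = -10, erhalten wir a(t) = 24·t - 10. Durch Integration von der Beschleunigung und Verwendung der Anfangsbedingung v(0) = -4, erhalten wir v(t) = 12·t^2 - 10·t - 4. Mit ∫v(t)dt und Anwendung von x(0) = 4, finden wir x(t) = 4·t^3 - 5·t^2 - 4·t + 4. Aus der Gleichung für die Position x(t) = 4·t^3 - 5·t^2 - 4·t + 4, setzen wir t = 3 ein und erhalten x = 55.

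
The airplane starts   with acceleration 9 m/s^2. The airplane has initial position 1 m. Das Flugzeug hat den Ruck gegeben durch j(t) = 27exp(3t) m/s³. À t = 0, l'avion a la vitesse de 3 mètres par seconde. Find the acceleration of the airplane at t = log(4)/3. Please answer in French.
Pour résoudre ceci, nous devons prendre 1 primitive de notre équation du jerk j(t) = 27·exp(3·t). L'intégrale du jerk est l'accélération. En utilisant a(0) = 9, nous obtenons a(t) = 9·exp(3·t). De l'équation de l'accélération a(t) = 9·exp(3·t), nous substituons t = log(4)/3 pour obtenir a = 36.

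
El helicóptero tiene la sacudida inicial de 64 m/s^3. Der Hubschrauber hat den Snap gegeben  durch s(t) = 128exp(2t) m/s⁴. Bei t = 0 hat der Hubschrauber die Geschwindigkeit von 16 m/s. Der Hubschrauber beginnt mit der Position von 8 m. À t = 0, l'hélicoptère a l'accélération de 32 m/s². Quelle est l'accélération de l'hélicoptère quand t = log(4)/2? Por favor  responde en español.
Partiendo del snap s(t) = 128·exp(2·t), tomamos 2 antiderivadas. Integrando el snap y usando la condición inicial j(0) = 64, obtenemos j(t) = 64·exp(2·t). La integral de la sacudida es la aceleración. Usando a(0) = 32, obtenemos a(t) = 32·exp(2·t). Tenemos la aceleración a(t) = 32·exp(2·t). Sustituyendo t = log(4)/2: a(log(4)/2) = 128.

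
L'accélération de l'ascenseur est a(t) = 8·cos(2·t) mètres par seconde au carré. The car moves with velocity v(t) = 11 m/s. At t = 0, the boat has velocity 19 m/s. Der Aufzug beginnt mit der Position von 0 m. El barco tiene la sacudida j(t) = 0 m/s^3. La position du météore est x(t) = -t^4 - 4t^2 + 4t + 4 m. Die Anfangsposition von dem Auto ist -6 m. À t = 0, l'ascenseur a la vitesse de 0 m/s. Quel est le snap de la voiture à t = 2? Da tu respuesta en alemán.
Um dies zu lösen, müssen wir 3 Ableitungen unserer Gleichung für die Geschwindigkeit v(t) = 11 nehmen. Die Ableitung von der Geschwindigkeit ergibt die Beschleunigung: a(t) = 0. Durch Ableiten von der Beschleunigung erhalten wir den Ruck: j(t) = 0. Die Ableitung von dem Ruck ergibt den Snap: s(t) = 0. Wir haben den Snap s(t) = 0. Durch Einsetzen von t = 2: s(2) = 0.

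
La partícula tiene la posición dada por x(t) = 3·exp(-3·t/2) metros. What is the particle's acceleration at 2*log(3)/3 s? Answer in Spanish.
Partiendo de la posición x(t) = 3·exp(-3·t/2), tomamos 2 derivadas. Tomando d/dt de x(t), encontramos v(t) = -9·exp(-3·t/2)/2. La derivada de la velocidad da la aceleración: a(t) = 27·exp(-3·t/2)/4. Usando a(t) = 27·exp(-3·t/2)/4 y sustituyendo t = 2*log(3)/3, encontramos a = 9/4.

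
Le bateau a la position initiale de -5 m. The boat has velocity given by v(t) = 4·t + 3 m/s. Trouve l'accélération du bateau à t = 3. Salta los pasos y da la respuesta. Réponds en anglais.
The acceleration at t = 3 is a = 4.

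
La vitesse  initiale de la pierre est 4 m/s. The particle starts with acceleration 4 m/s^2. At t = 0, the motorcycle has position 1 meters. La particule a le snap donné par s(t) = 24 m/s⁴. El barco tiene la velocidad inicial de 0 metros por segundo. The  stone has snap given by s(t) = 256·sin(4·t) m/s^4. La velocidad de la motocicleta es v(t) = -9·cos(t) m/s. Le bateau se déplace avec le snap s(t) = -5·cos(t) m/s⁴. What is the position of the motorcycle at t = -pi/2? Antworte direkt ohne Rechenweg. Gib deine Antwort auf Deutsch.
x(-pi/2) = 10.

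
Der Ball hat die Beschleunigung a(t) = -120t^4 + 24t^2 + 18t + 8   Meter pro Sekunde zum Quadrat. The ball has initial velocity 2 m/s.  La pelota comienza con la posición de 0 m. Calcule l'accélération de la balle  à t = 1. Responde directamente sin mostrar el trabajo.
a(1) = -70.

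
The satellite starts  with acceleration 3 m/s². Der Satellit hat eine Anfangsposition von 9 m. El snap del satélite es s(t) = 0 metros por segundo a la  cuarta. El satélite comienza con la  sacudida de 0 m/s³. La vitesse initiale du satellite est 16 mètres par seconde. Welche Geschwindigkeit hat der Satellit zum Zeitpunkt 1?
Um dies zu lösen, müssen wir 3 Stammfunktionen unserer Gleichung für den Snap s(t) = 0 finden. Durch Integration von dem Snap und Verwendung der Anfangsbedingung j(0) = 0, erhalten wir j(t) = 0. Die Stammfunktion von dem Ruck, mit a(0) = 3, ergibt die Beschleunigung: a(t) = 3. Das Integral von der Beschleunigung ist die Geschwindigkeit. Mit v(0) = 16 erhalten wir v(t) = 3·t + 16. Wir haben die Geschwindigkeit v(t) = 3·t + 16. Durch Einsetzen von t = 1: v(1) = 19.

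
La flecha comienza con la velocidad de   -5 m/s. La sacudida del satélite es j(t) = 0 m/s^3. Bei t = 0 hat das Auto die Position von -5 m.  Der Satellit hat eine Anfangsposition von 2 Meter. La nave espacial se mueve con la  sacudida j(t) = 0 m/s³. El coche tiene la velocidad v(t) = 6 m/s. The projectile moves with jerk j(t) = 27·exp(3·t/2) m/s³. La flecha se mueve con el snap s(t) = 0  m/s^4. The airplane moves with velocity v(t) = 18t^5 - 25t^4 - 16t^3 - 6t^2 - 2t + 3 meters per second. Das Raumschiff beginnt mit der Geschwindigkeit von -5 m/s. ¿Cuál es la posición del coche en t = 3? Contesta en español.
Partiendo de la velocidad v(t) = 6, tomamos 1 antiderivada. La antiderivada de la velocidad es la posición. Usando x(0) = -5, obtenemos x(t) = 6·t - 5. Usando x(t) = 6·t - 5 y sustituyendo t = 3, encontramos x = 13.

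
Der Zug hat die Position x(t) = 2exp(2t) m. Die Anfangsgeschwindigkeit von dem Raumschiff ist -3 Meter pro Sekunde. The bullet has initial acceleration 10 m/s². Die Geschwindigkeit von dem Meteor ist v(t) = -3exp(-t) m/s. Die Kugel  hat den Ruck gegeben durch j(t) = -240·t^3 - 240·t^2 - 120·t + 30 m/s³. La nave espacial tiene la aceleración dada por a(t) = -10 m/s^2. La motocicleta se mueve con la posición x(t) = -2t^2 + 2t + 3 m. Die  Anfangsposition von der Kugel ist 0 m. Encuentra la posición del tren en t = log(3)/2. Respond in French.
De l'équation de la position x(t) = 2·exp(2·t), nous substituons t = log(3)/2 pour obtenir x = 6.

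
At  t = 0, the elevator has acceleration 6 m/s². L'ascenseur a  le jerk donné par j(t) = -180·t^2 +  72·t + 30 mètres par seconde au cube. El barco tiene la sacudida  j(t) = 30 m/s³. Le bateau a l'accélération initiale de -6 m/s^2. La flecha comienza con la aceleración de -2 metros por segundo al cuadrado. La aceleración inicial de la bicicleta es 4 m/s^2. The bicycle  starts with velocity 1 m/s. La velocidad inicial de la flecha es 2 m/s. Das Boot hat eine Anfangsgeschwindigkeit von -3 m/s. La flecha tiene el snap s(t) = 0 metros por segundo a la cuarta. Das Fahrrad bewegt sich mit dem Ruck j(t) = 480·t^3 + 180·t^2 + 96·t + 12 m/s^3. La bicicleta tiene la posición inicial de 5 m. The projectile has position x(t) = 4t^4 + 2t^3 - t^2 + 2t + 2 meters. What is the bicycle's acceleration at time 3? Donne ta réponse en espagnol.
Debemos encontrar la integral de nuestra ecuación de la sacudida j(t) = 480·t^3 + 180·t^2 + 96·t + 12 1 vez. Integrando la sacudida y usando la condición inicial a(0) = 4, obtenemos a(t) = 120·t^4 + 60·t^3 + 48·t^2 + 12·t + 4. De la ecuación de la aceleración a(t) = 120·t^4 + 60·t^3 + 48·t^2 + 12·t + 4, sustituimos t = 3 para obtener a = 11812.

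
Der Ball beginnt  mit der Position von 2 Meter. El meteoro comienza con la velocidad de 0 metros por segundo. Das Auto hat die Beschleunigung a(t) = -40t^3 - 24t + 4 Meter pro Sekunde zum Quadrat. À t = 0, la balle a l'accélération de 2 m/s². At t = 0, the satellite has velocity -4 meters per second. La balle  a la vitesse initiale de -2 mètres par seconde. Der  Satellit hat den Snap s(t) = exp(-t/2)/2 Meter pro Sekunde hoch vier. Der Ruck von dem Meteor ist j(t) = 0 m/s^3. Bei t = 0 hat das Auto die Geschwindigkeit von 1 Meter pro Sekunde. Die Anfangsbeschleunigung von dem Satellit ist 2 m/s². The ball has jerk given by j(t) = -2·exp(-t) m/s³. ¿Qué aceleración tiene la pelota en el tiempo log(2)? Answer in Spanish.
Para resolver esto, necesitamos tomar 1 antiderivada de nuestra ecuación de la sacudida j(t) = -2·exp(-t). Tomando ∫j(t)dt y aplicando a(0) = 2, encontramos a(t) = 2·exp(-t). Tenemos la aceleración a(t) = 2·exp(-t). Sustituyendo t = log(2): a(log(2)) = 1.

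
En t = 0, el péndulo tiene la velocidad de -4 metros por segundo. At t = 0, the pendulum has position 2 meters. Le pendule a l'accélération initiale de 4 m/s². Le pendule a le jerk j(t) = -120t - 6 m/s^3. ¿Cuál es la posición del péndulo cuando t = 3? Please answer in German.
Wir müssen unsere Gleichung für den Ruck j(t) = -120·t - 6 3-mal integrieren. Die Stammfunktion von dem Ruck, mit a(0) = 4, ergibt die Beschleunigung: a(t) = -60·t^2 - 6·t + 4. Mit ∫a(t)dt und Anwendung von v(0) = -4, finden wir v(t) = -20·t^3 - 3·t^2 + 4·t - 4. Mit ∫v(t)dt und Anwendung von x(0) = 2, finden wir x(t) = -5·t^4 - t^3 + 2·t^2 - 4·t + 2. Aus der Gleichung für die Position x(t) = -5·t^4 - t^3 + 2·t^2 - 4·t + 2, setzen wir t = 3 ein und erhalten x = -424.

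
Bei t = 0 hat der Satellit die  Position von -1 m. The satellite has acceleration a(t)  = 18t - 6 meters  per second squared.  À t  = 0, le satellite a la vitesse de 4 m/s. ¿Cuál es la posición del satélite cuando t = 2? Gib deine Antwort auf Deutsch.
Wir müssen das Integral unserer Gleichung für die Beschleunigung a(t) = 18·t - 6 2-mal finden. Durch Integration von der Beschleunigung und Verwendung der Anfangsbedingung v(0) = 4, erhalten wir v(t) = 9·t^2 - 6·t + 4. Das Integral von der Geschwindigkeit, mit x(0) = -1, ergibt die Position: x(t) = 3·t^3 - 3·t^2 + 4·t - 1. Aus der Gleichung für die Position x(t) = 3·t^3 - 3·t^2 + 4·t - 1, setzen wir t = 2 ein und erhalten x = 19.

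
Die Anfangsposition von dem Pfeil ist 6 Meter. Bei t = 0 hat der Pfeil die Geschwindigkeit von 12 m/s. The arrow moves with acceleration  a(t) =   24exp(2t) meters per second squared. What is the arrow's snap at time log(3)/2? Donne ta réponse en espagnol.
Debemos derivar nuestra ecuación de la aceleración a(t) = 24·exp(2·t) 2 veces. La derivada de la aceleración da la sacudida: j(t) = 48·exp(2·t). Tomando d/dt de j(t), encontramos s(t) = 96·exp(2·t). Usando s(t) = 96·exp(2·t) y sustituyendo t = log(3)/2, encontramos s = 288.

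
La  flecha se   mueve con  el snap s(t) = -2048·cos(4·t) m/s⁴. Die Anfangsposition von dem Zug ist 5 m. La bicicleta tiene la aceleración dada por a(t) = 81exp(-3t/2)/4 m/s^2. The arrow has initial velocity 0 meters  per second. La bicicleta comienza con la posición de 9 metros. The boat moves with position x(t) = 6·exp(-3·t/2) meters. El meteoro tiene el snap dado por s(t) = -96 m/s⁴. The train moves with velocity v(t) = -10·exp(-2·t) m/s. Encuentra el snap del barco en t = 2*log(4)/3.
Para resolver esto, necesitamos tomar 4 derivadas de nuestra ecuación de la posición x(t) = 6·exp(-3·t/2). Tomando d/dt de x(t), encontramos v(t) = -9·exp(-3·t/2). Tomando d/dt de v(t), encontramos a(t) = 27·exp(-3·t/2)/2. Tomando d/dt de a(t), encontramos j(t) = -81·exp(-3·t/2)/4. La derivada de la sacudida da el snap: s(t) = 243·exp(-3·t/2)/8. De la ecuación del snap s(t) = 243·exp(-3·t/2)/8, sustituimos t = 2*log(4)/3 para obtener s = 243/32.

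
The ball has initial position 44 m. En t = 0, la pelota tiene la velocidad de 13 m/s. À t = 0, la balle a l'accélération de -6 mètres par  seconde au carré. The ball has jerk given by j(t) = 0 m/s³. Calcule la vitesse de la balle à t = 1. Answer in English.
Starting from jerk j(t) = 0, we take 2 antiderivatives. The antiderivative of jerk, with a(0) = -6, gives acceleration: a(t) = -6. Integrating acceleration and using the initial condition v(0) = 13, we get v(t) = 13 - 6·t. We have velocity v(t) = 13 - 6·t. Substituting t = 1: v(1) = 7.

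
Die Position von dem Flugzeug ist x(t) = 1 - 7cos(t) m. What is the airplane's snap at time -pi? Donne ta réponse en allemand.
Ausgehend von der Position x(t) = 1 - 7·cos(t), nehmen wir 4 Ableitungen. Die Ableitung von der Position ergibt die Geschwindigkeit: v(t) = 7·sin(t). Durch Ableiten von der Geschwindigkeit erhalten wir die Beschleunigung: a(t) = 7·cos(t). Durch Ableiten von der Beschleunigung erhalten wir den Ruck: j(t) = -7·sin(t). Mit d/dt von j(t) finden wir s(t) = -7·cos(t). Mit s(t) = -7·cos(t) und Einsetzen von t = -pi, finden wir s = 7.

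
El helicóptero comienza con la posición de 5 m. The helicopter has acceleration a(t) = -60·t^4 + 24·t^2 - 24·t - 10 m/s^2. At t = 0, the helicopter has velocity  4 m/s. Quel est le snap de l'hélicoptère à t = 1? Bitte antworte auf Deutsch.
Wir müssen unsere Gleichung für die Beschleunigung a(t) = -60·t^4 + 24·t^2 - 24·t - 10 2-mal ableiten. Durch Ableiten von der Beschleunigung erhalten wir den Ruck: j(t) = -240·t^3 + 48·t - 24. Mit d/dt von j(t) finden wir s(t) = 48 - 720·t^2. Aus der Gleichung für den Snap s(t) = 48 - 720·t^2, setzen wir t = 1 ein und erhalten s = -672.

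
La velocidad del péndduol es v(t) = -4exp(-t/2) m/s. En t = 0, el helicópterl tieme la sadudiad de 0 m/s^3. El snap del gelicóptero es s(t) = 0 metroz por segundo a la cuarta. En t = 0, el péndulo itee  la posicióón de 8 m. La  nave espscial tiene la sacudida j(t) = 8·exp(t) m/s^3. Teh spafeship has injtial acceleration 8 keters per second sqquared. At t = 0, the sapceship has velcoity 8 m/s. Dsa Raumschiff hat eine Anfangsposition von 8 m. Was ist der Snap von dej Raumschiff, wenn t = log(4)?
Ausgehend von dem Ruck j(t) = 8·exp(t), nehmen wir 1 Ableitung. Die Ableitung von dem Ruck ergibt den Snap: s(t) = 8·exp(t). Mit s(t) = 8·exp(t) und Einsetzen von t = log(4), finden wir s = 32.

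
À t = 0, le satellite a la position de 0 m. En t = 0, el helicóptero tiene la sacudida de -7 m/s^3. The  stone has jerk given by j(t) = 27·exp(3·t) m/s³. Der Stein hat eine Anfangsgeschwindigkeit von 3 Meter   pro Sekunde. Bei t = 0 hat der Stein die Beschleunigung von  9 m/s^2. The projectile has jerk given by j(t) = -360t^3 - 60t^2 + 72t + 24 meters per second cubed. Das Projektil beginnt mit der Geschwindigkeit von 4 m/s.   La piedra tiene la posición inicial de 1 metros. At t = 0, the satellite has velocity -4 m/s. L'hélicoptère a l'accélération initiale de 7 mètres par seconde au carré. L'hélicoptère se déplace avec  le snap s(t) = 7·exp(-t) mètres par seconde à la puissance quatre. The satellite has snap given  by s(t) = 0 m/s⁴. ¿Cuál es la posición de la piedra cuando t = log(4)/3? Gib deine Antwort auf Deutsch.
Wir müssen die Stammfunktion unserer Gleichung für den Ruck j(t) = 27·exp(3·t) 3-mal finden. Das Integral von dem Ruck, mit a(0) = 9, ergibt die Beschleunigung: a(t) = 9·exp(3·t). Das Integral von der Beschleunigung ist die Geschwindigkeit. Mit v(0) = 3 erhalten wir v(t) = 3·exp(3·t). Mit ∫v(t)dt und Anwendung von x(0) = 1, finden wir x(t) = exp(3·t). Aus der Gleichung für die Position x(t) = exp(3·t), setzen wir t = log(4)/3 ein und erhalten x = 4.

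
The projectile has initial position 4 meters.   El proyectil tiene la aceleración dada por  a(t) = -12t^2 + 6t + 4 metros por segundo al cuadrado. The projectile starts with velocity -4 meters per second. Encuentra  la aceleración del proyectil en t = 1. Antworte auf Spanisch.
Tenemos la aceleración a(t) = -12·t^2 + 6·t + 4. Sustituyendo t = 1: a(1) = -2.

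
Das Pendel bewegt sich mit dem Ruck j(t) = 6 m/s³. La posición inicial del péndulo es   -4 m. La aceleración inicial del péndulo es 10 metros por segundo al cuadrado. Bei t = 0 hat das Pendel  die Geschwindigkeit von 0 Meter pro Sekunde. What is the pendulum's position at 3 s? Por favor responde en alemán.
Ausgehend von dem Ruck j(t) = 6, nehmen wir 3 Integrale. Durch Integration von dem Ruck und Verwendung der Anfangsbedingung a(0) = 10, erhalten wir a(t) = 6·t + 10. Durch Integration von der Beschleunigung und Verwendung der Anfangsbedingung v(0) = 0, erhalten wir v(t) = t·(3·t + 10). Mit ∫v(t)dt und Anwendung von x(0) = -4, finden wir x(t) = t^3 + 5·t^2 - 4. Mit x(t) = t^3 + 5·t^2 - 4 und Einsetzen von t = 3, finden wir x = 68.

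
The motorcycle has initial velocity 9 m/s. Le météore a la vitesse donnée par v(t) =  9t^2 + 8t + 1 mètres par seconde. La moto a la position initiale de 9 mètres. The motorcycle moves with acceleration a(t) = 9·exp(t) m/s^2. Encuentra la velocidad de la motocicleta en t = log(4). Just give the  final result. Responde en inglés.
The answer is 36.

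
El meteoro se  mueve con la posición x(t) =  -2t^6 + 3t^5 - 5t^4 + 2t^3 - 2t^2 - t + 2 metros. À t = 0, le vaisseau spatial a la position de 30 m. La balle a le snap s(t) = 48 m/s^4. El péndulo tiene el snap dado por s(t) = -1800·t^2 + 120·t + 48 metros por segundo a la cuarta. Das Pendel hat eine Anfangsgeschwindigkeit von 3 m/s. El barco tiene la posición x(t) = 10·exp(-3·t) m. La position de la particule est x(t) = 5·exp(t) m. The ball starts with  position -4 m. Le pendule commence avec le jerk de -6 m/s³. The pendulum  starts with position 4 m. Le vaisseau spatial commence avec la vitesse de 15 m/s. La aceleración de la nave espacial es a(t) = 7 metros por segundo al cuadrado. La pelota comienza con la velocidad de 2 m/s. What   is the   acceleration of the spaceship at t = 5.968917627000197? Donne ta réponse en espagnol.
Usando a(t) = 7 y sustituyendo t = 5.968917627000197, encontramos a = 7.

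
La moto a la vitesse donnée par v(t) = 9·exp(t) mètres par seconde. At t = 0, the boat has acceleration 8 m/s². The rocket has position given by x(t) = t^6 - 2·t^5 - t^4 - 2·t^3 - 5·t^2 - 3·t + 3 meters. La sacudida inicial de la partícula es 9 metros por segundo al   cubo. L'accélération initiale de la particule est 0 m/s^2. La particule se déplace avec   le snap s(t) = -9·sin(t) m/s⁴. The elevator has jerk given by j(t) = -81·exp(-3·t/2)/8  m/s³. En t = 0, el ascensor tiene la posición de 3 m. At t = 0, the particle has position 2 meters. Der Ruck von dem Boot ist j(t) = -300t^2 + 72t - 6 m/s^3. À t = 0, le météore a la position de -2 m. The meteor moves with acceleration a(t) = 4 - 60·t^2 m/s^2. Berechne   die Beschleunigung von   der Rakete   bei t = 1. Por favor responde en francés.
En partant de la position x(t) = t^6 - 2·t^5 - t^4 - 2·t^3 - 5·t^2 - 3·t + 3, nous prenons 2 dérivées. La dérivée de la position donne la vitesse: v(t) = 6·t^5 - 10·t^4 - 4·t^3 - 6·t^2 - 10·t - 3. En dérivant la vitesse, nous obtenons l'accélération: a(t) = 30·t^4 - 40·t^3 - 12·t^2 - 12·t - 10. De l'équation de l'accélération a(t) = 30·t^4 - 40·t^3 - 12·t^2 - 12·t - 10, nous substituons t = 1 pour obtenir a = -44.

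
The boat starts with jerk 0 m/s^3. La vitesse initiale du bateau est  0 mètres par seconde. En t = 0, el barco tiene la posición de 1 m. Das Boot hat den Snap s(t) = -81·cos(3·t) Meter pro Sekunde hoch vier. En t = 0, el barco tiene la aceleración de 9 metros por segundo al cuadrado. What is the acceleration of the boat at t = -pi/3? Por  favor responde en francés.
En partant du snap s(t) = -81·cos(3·t), nous prenons 2 primitives. En intégrant le snap et en utilisant la condition initiale j(0) = 0, nous obtenons j(t) = -27·sin(3·t). L'intégrale du jerk, avec a(0) = 9, donne l'accélération: a(t) = 9·cos(3·t). Nous avons l'accélération a(t) = 9·cos(3·t). En substituant t = -pi/3: a(-pi/3) = -9.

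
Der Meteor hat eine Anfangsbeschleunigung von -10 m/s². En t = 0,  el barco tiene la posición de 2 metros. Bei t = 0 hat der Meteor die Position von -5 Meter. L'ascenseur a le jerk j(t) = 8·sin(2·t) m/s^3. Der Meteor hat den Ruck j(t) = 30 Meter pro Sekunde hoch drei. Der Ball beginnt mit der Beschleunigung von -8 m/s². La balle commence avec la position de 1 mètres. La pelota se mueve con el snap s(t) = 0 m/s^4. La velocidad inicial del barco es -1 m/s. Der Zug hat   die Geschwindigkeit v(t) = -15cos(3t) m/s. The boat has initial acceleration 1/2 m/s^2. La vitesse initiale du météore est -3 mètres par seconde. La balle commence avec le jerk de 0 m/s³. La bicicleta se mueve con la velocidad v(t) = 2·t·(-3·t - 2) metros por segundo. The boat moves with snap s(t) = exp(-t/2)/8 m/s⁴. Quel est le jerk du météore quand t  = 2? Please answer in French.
De l'équation du jerk j(t) = 30, nous substituons t = 2 pour obtenir j = 30.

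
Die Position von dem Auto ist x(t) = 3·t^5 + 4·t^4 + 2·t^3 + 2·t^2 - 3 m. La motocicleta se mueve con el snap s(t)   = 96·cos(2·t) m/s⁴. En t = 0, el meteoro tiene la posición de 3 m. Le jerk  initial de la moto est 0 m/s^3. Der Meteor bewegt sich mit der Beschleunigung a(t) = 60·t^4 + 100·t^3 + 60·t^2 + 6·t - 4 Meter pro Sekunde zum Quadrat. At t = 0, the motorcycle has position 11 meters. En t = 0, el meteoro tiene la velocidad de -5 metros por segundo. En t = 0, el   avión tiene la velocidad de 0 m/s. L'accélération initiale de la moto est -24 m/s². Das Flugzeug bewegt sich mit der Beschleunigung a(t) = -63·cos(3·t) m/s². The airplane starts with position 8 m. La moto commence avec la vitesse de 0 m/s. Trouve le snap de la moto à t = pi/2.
En utilisant s(t) = 96·cos(2·t) et en substituant t = pi/2, nous trouvons s = -96.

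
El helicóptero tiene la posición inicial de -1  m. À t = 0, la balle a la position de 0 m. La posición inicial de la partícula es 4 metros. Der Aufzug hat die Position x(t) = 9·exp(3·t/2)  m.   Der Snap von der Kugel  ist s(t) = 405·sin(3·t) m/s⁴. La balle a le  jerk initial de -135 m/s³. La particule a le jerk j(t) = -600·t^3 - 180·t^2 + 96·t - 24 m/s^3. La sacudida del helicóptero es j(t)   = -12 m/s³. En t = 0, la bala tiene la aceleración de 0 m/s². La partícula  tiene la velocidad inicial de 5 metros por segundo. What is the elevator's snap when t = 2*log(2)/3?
We must differentiate our position equation x(t) = 9·exp(3·t/2) 4 times. Differentiating position, we get velocity: v(t) = 27·exp(3·t/2)/2. Differentiating velocity, we get acceleration: a(t) = 81·exp(3·t/2)/4. Taking d/dt of a(t), we find j(t) = 243·exp(3·t/2)/8. The derivative of jerk gives snap: s(t) = 729·exp(3·t/2)/16. Using s(t) = 729·exp(3·t/2)/16 and substituting t = 2*log(2)/3, we find s = 729/8.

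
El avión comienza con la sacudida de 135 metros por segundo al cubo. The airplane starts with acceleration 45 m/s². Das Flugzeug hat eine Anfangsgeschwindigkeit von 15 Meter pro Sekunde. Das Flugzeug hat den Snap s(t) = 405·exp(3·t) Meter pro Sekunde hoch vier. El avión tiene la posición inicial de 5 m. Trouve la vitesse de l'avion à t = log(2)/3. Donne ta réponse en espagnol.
Debemos encontrar la antiderivada de nuestra ecuación del snap s(t) = 405·exp(3·t) 3 veces. La integral del snap, con j(0) = 135, da la sacudida: j(t) = 135·exp(3·t). La integral de la sacudida es la aceleración. Usando a(0) = 45, obtenemos a(t) = 45·exp(3·t). La antiderivada de la aceleración es la velocidad. Usando v(0) = 15, obtenemos v(t) = 15·exp(3·t). Tenemos la velocidad v(t) = 15·exp(3·t). Sustituyendo t = log(2)/3: v(log(2)/3) = 30.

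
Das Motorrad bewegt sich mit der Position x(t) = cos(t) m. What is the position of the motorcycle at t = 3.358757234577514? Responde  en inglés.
We have position x(t) = cos(t). Substituting t = 3.358757234577514: x(3.358757234577514) = -0.976512298013403.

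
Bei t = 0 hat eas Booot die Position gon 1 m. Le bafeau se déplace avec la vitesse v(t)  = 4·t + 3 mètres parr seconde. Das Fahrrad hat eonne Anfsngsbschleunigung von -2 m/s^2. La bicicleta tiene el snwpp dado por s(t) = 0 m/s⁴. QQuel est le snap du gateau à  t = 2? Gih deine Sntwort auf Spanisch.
Debemos derivar nuestra ecuación de la velocidad v(t) = 4·t + 3 3 veces. Derivando la velocidad, obtenemos la aceleración: a(t) = 4. Derivando la aceleración, obtenemos la sacudida: j(t) = 0. Derivando la sacudida, obtenemos el snap: s(t) = 0. Usando s(t) = 0 y sustituyendo t = 2, encontramos s = 0.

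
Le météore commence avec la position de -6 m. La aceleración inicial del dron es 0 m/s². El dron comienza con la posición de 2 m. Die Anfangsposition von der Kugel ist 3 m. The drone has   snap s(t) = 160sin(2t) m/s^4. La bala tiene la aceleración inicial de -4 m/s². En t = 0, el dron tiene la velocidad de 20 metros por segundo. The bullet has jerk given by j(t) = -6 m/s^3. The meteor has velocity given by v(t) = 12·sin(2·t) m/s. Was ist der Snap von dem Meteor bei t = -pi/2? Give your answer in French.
Nous devons dériver notre équation de la vitesse v(t) = 12·sin(2·t) 3 fois. En prenant d/dt de v(t), nous trouvons a(t) = 24·cos(2·t). En prenant d/dt de a(t), nous trouvons j(t) = -48·sin(2·t). La dérivée du jerk donne le snap: s(t) = -96·cos(2·t). De l'équation du snap s(t) = -96·cos(2·t), nous substituons t = -pi/2 pour obtenir s = 96.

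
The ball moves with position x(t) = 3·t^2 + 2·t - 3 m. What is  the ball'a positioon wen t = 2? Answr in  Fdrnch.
De l'équation de la position x(t) = 3·t^2 + 2·t - 3, nous substituons t = 2 pour obtenir x = 13.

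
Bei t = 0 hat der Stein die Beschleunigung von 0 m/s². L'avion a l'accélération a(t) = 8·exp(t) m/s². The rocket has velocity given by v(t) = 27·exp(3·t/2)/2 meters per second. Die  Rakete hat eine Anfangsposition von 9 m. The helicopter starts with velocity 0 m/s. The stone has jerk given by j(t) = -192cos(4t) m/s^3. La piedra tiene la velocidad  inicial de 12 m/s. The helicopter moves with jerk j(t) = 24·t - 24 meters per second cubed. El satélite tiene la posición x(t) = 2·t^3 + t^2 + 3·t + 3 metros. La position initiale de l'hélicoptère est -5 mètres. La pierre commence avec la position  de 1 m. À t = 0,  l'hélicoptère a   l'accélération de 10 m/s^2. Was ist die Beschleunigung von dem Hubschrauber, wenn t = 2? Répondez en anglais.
We must find the integral of our jerk equation j(t) = 24·t - 24 1 time. Integrating jerk and using the initial condition a(0) = 10, we get a(t) = 12·t^2 - 24·t + 10. We have acceleration a(t) = 12·t^2 - 24·t + 10. Substituting t = 2: a(2) = 10.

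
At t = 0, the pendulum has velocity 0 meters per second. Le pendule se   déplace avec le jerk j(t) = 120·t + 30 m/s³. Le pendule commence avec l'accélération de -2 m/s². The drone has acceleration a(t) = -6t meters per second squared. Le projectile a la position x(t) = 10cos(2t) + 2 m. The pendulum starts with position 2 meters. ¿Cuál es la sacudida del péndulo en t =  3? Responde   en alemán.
Mit j(t) = 120·t + 30 und Einsetzen von t = 3, finden wir j = 390.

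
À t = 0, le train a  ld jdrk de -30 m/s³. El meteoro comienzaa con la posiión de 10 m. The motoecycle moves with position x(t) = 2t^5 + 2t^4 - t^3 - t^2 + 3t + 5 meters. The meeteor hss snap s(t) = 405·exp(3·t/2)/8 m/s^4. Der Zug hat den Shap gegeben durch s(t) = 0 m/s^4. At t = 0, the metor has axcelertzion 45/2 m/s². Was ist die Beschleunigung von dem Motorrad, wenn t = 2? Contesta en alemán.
Ausgehend von der Position x(t) = 2·t^5 + 2·t^4 - t^3 - t^2 + 3·t + 5, nehmen wir 2 Ableitungen. Mit d/dt von x(t) finden wir v(t) = 10·t^4 + 8·t^3 - 3·t^2 - 2·t + 3. Mit d/dt von v(t) finden wir a(t) = 40·t^3 + 24·t^2 - 6·t - 2. Mit a(t) = 40·t^3 + 24·t^2 - 6·t - 2 und Einsetzen von t = 2, finden wir a = 402.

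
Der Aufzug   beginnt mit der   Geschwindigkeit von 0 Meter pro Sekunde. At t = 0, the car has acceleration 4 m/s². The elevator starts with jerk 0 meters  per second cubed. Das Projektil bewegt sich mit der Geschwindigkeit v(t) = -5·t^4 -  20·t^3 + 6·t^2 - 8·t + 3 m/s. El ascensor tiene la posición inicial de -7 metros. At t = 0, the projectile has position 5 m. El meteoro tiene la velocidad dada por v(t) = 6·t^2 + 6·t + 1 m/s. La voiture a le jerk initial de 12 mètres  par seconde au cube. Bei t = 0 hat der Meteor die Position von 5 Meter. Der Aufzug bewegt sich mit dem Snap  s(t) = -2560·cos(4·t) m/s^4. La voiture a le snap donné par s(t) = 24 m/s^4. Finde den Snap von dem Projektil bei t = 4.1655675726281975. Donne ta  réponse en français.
Pour résoudre ceci, nous devons prendre 3 dérivées de notre équation de la vitesse v(t) = -5·t^4 - 20·t^3 + 6·t^2 - 8·t + 3. La dérivée de la vitesse donne l'accélération: a(t) = -20·t^3 - 60·t^2 + 12·t - 8. La dérivée de l'accélération donne le jerk: j(t) = -60·t^2 - 120·t + 12. En prenant d/dt de j(t), nous trouvons s(t) = -120·t - 120. Nous avons le snap s(t) = -120·t - 120. En substituant t = 4.1655675726281975: s(4.1655675726281975) = -619.868108715384.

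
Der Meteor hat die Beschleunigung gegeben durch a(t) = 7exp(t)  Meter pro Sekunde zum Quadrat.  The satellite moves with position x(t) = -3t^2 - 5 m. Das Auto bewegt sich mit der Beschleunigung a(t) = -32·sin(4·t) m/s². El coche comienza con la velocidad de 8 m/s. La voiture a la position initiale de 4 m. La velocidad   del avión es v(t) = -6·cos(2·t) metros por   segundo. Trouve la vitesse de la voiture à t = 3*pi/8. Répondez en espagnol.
Partiendo de la aceleración a(t) = -32·sin(4·t), tomamos 1 antiderivada. La integral de la aceleración, con v(0) = 8, da la velocidad: v(t) = 8·cos(4·t). De la ecuación de la velocidad v(t) = 8·cos(4·t), sustituimos t = 3*pi/8 para obtener v = 0.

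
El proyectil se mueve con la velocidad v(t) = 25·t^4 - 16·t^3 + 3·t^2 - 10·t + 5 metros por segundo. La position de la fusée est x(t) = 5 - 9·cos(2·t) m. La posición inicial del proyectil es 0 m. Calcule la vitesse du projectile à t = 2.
En utilisant v(t) = 25·t^4 - 16·t^3 + 3·t^2 - 10·t + 5 et en substituant t = 2, nous trouvons v = 269.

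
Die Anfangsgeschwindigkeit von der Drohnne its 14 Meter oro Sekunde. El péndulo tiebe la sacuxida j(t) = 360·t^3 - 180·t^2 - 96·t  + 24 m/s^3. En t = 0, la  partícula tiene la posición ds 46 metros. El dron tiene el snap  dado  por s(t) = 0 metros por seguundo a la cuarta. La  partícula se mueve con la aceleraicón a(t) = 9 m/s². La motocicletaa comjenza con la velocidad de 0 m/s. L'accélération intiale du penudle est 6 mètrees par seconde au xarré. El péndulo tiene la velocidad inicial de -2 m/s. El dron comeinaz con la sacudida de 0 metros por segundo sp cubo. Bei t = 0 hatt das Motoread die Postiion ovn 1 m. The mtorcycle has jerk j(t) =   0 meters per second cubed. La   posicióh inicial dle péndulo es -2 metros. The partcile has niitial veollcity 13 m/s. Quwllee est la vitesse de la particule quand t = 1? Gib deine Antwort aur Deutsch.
Wir müssen unsere Gleichung für die Beschleunigung a(t) = 9 1-mal integrieren. Mit ∫a(t)dt und Anwendung von v(0) = 13, finden wir v(t) = 9·t + 13. Wir haben die Geschwindigkeit v(t) = 9·t + 13. Durch Einsetzen von t = 1: v(1) = 22.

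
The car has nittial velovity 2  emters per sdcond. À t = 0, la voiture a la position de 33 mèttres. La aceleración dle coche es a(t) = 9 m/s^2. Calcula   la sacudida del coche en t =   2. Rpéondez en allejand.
Um dies zu lösen, müssen wir 1 Ableitung unserer Gleichung für die Beschleunigung a(t) = 9 nehmen. Mit d/dt von a(t) finden wir j(t) = 0. Aus der Gleichung für den Ruck j(t) = 0, setzen wir t = 2 ein und erhalten j = 0.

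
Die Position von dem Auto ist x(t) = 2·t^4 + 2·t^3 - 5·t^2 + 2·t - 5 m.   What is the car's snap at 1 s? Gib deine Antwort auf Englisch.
We must differentiate our position equation x(t) = 2·t^4 + 2·t^3 - 5·t^2 + 2·t - 5 4 times. The derivative of position gives velocity: v(t) = 8·t^3 + 6·t^2 - 10·t + 2. Differentiating velocity, we get acceleration: a(t) = 24·t^2 + 12·t - 10. The derivative of acceleration gives jerk: j(t) = 48·t + 12. Differentiating jerk, we get snap: s(t) = 48. We have snap s(t) = 48. Substituting t = 1: s(1) = 48.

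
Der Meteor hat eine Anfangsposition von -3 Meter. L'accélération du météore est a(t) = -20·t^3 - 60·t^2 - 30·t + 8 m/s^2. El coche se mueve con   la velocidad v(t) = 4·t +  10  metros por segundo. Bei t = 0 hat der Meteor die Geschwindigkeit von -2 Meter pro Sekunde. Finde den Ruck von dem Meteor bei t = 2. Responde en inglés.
We must differentiate our acceleration equation a(t) = -20·t^3 - 60·t^2 - 30·t + 8 1 time. Taking d/dt of a(t), we find j(t) = -60·t^2 - 120·t - 30. We have jerk j(t) = -60·t^2 - 120·t - 30. Substituting t = 2: j(2) = -510.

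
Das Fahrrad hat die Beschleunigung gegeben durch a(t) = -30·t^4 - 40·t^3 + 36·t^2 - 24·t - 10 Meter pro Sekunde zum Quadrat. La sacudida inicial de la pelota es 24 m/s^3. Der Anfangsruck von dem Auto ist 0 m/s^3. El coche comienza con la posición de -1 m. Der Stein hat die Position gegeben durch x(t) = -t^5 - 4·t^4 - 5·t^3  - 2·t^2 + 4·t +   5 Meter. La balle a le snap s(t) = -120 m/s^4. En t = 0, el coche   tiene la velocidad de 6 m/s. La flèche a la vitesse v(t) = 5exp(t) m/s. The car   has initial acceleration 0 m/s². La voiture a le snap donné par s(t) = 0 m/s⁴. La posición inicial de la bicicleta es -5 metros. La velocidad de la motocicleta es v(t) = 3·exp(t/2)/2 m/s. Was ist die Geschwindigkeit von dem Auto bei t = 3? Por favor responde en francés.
Nous devons intégrer notre équation du snap s(t) = 0 3 fois. En prenant ∫s(t)dt et en appliquant j(0) = 0, nous trouvons j(t) = 0. En prenant ∫j(t)dt et en appliquant a(0) = 0, nous trouvons a(t) = 0. La primitive de l'accélération, avec v(0) = 6, donne la vitesse: v(t) = 6. Nous avons la vitesse v(t) = 6. En substituant t = 3: v(3) = 6.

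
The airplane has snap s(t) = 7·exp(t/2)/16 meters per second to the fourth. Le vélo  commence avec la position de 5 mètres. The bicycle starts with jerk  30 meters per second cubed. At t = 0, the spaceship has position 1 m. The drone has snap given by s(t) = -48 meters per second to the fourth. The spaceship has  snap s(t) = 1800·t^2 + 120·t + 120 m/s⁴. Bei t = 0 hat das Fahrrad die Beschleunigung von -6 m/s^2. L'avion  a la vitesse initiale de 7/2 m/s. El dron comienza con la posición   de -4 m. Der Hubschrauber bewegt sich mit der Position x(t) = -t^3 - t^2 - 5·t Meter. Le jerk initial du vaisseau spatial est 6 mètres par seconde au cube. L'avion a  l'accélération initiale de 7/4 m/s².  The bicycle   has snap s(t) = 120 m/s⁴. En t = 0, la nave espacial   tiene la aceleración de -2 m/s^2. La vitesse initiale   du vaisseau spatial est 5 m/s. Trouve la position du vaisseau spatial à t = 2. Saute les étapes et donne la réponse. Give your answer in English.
At t = 2, x = 447.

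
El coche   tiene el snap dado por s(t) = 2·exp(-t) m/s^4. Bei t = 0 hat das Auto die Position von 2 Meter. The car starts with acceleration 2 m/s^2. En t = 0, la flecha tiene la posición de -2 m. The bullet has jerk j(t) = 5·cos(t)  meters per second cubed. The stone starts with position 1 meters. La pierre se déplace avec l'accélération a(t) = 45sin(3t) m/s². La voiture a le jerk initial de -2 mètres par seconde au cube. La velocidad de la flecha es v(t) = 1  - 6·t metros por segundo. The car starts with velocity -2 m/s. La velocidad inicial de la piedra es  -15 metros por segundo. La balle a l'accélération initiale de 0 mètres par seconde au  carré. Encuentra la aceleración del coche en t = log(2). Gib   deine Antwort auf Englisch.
To find the answer, we compute 2 antiderivatives of s(t) = 2·exp(-t). Finding the antiderivative of s(t) and using j(0) = -2: j(t) = -2·exp(-t). The integral of jerk is acceleration. Using a(0) = 2, we get a(t) = 2·exp(-t). Using a(t) = 2·exp(-t) and substituting t = log(2), we find a = 1.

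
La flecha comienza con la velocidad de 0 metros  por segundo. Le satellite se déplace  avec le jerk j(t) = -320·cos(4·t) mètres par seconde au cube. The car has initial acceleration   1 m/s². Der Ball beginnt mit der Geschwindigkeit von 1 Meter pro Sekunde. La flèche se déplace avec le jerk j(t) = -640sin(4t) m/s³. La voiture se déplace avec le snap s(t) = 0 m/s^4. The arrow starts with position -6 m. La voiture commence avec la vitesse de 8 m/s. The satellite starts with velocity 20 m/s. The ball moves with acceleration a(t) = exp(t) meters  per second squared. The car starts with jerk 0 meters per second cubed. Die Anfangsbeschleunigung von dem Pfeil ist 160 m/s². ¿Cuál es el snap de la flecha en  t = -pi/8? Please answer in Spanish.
Partiendo de la sacudida j(t) = -640·sin(4·t), tomamos 1 derivada. Derivando la sacudida, obtenemos el snap: s(t) = -2560·cos(4·t). De la ecuación del snap s(t) = -2560·cos(4·t), sustituimos t = -pi/8 para obtener s = 0.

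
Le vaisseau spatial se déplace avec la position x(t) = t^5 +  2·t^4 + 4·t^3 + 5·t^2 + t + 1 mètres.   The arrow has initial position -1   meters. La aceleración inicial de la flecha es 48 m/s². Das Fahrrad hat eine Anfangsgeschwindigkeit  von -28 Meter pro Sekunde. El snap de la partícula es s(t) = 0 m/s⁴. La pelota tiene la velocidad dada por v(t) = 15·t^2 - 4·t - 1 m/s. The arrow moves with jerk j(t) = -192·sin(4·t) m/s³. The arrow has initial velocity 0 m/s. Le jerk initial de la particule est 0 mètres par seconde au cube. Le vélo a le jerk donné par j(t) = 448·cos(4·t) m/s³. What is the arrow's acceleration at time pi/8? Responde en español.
Partiendo de la sacudida j(t) = -192·sin(4·t), tomamos 1 antiderivada. La antiderivada de la sacudida, con a(0) = 48, da la aceleración: a(t) = 48·cos(4·t). Tenemos la aceleración a(t) = 48·cos(4·t). Sustituyendo t = pi/8: a(pi/8) = 0.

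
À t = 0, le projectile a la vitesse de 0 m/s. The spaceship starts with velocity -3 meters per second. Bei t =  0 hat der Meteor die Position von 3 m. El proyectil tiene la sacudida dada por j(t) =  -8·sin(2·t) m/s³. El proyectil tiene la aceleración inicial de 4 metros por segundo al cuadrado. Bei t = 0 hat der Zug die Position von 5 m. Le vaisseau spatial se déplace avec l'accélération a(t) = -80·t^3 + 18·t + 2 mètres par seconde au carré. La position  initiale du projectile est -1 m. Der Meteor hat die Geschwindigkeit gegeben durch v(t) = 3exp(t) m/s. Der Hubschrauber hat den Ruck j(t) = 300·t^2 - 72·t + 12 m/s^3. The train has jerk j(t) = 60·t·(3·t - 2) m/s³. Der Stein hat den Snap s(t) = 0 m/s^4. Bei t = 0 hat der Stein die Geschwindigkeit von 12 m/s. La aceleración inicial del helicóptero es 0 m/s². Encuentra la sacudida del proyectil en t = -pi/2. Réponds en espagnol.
Tenemos la sacudida j(t) = -8·sin(2·t). Sustituyendo t = -pi/2: j(-pi/2) = 0.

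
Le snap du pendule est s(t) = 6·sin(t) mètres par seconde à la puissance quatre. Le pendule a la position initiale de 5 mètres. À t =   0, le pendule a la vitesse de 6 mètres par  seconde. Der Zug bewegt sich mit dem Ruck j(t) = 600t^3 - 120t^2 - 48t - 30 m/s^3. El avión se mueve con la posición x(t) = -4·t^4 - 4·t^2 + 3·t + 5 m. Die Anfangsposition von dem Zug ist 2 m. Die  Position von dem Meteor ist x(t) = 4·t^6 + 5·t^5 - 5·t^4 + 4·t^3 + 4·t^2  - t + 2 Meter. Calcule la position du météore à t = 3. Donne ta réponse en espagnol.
De la ecuación de la posición x(t) = 4·t^6 + 5·t^5 - 5·t^4 + 4·t^3 + 4·t^2 - t + 2, sustituimos t = 3 para obtener x = 3869.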